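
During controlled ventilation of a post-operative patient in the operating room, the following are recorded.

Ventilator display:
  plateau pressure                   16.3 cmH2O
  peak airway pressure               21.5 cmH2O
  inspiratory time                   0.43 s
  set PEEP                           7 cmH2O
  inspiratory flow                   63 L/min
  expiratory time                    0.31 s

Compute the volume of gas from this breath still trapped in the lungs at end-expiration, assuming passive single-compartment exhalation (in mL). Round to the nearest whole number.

124

Flow: 63 L/min ÷ 60 = 1.05 L/s.
Vt = flow × Ti = 1.05 L/s × 0.43 s × 1000 mL/L = 451.5 mL.
R = (PIP − Pplat)/V̇ = (21.5 − 16.3) / 1.05 = 5.2/1.05 = 4.952 cmH2O·s/L.
C = Vt/(Pplat − PEEP) = 451.5 / (16.3 − 7) = 451.5/9.3 = 48.548 mL/cmH2O.
τ = R × C = 4.952 × 0.04855 L/cmH2O = 0.2404 s.
Fraction remaining = e^(−Te/τ) = e^(−0.31/0.2404) = 0.2754.
Trapped volume = 451.5 × 0.2754 = 124.34 mL.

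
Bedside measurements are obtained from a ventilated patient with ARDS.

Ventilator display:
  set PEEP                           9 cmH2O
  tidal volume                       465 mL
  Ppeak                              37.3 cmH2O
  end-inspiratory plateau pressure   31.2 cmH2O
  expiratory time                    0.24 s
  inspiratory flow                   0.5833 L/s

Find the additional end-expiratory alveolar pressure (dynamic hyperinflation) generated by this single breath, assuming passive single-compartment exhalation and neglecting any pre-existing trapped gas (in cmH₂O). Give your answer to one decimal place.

7.4

R = (PIP − Pplat)/V̇ = (37.3 − 31.2) / 0.5833 = 6.1/0.5833 = 10.458 cmH2O·s/L.
C = Vt/(Pplat − PEEP) = 465.0 / (31.2 − 9) = 465.0/22.2 = 20.946 mL/cmH2O.
τ = R × C = 10.458 × 0.02095 L/cmH2O = 0.2191 s.
Fraction remaining = e^(−Te/τ) = e^(−0.24/0.2191) = 0.3344; trapped volume = 465.0 × 0.3344 = 155.5 mL.
Additional alveolar pressure from trapping ≈ V_trapped / C = 155.5 / 20.946 = 7.424 cmH2O.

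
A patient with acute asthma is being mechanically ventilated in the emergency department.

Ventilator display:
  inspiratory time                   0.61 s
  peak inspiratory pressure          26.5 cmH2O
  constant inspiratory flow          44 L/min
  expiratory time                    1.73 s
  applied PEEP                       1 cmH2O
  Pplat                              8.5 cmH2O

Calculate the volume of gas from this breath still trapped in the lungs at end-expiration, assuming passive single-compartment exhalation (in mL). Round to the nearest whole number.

Flow: 44 L/min ÷ 60 = 0.7333 L/s.
Vt = flow × Ti = 0.7333 L/s × 0.61 s × 1000 mL/L = 447.31 mL.
R = (PIP − Pplat)/V̇ = (26.5 − 8.5) / 0.7333 = 18.0/0.7333 = 24.547 cmH2O·s/L.
C = Vt/(Pplat − PEEP) = 447.31 / (8.5 − 1) = 447.31/7.5 = 59.641 mL/cmH2O.
τ = R × C = 24.547 × 0.05964 L/cmH2O = 1.464 s.
Fraction remaining = e^(−Te/τ) = e^(−1.73/1.464) = 0.3068.
Trapped volume = 447.31 × 0.3068 = 137.23 mL.

137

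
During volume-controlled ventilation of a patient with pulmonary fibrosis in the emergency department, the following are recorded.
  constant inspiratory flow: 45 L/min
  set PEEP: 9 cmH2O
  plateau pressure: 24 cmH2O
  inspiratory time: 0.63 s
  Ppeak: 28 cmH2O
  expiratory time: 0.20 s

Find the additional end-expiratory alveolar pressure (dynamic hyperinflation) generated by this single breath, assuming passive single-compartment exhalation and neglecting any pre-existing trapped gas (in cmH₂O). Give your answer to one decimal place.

4.6

Flow: 45 L/min ÷ 60 = 0.75 L/s.
Vt = flow × Ti = 0.75 L/s × 0.63 s × 1000 mL/L = 472.5 mL.
R = (PIP − Pplat)/V̇ = (28 − 24) / 0.75 = 4.0/0.75 = 5.333 cmH2O·s/L.
C = Vt/(Pplat − PEEP) = 472.5 / (24 − 9) = 472.5/15.0 = 31.5 mL/cmH2O.
τ = R × C = 5.333 × 0.0315 L/cmH2O = 0.168 s.
Fraction remaining = e^(−Te/τ) = e^(−0.20/0.168) = 0.3041; trapped volume = 472.5 × 0.3041 = 143.69 mL.
Additional alveolar pressure from trapping ≈ V_trapped / C = 143.69 / 31.5 = 4.562 cmH2O.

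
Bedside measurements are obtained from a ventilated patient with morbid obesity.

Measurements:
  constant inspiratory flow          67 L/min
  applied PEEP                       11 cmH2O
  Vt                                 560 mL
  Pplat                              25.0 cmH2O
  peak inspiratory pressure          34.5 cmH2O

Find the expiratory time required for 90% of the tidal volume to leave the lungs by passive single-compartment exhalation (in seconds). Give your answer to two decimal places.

Flow: 67 L/min ÷ 60 = 1.1167 L/s.
R = (PIP − Pplat)/V̇ = (34.5 − 25.0) / 1.1167 = 9.5/1.1167 = 8.507 cmH2O·s/L.
C = Vt/(Pplat − PEEP) = 560.0 / (25.0 − 11) = 560.0/14.0 = 40.0 mL/cmH2O.
τ = R × C = 8.507 × 0.04 L/cmH2O = 0.3403 s.
t = −τ·ln(1 − 0.90) = −0.3403·ln(0.1) = 0.7836 s.

0.78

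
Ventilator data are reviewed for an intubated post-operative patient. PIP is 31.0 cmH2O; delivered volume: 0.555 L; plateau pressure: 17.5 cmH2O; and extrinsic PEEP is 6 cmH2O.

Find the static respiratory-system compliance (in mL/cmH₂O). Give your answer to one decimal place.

48.3

Cstat = Vt / (Pplat − PEEP) = 555 / (17.5 − 6) = 555 / 11.5 = 48.261 mL/cmH2O.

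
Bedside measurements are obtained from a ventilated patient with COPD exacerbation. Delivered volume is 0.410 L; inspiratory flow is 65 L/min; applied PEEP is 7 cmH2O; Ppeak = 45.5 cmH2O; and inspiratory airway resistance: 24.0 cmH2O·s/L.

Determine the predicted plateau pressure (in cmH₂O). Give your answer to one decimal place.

Flow: 65 L/min ÷ 60 = 1.0833 L/s.
Pplat = PIP − Raw × flow = 45.5 − 24.0 × 1.0833 = 45.5 − 25.999 = 19.501 cmH2O.

19.5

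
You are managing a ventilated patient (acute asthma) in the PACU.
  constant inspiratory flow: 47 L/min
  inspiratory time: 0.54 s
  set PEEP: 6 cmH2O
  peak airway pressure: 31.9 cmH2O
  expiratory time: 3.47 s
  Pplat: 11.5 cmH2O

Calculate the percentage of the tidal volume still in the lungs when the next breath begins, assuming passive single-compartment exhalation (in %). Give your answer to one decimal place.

17.7

Flow: 47 L/min ÷ 60 = 0.7833 L/s.
Vt = flow × Ti = 0.7833 L/s × 0.54 s × 1000 mL/L = 422.98 mL.
R = (PIP − Pplat)/V̇ = (31.9 − 11.5) / 0.7833 = 20.4/0.7833 = 26.044 cmH2O·s/L.
C = Vt/(Pplat − PEEP) = 422.98 / (11.5 − 6) = 422.98/5.5 = 76.905 mL/cmH2O.
τ = R × C = 26.044 × 0.07691 L/cmH2O = 2.003 s.
Fraction remaining at end-expiration = e^(−Te/τ) = e^(−3.47/2.003) = 0.1769 → 17.69%.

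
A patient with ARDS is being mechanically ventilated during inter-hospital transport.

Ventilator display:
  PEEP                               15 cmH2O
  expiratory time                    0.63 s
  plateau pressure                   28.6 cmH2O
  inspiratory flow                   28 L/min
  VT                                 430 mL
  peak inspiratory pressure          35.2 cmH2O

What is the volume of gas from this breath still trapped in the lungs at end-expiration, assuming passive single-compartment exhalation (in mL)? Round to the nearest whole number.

105

Flow: 28 L/min ÷ 60 = 0.4667 L/s.
R = (PIP − Pplat)/V̇ = (35.2 − 28.6) / 0.4667 = 6.6/0.4667 = 14.142 cmH2O·s/L.
C = Vt/(Pplat − PEEP) = 430.0 / (28.6 − 15) = 430.0/13.6 = 31.618 mL/cmH2O.
τ = R × C = 14.142 × 0.03162 L/cmH2O = 0.4472 s.
Fraction remaining = e^(−Te/τ) = e^(−0.63/0.4472) = 0.2444.
Trapped volume = 430.0 × 0.2444 = 105.09 mL.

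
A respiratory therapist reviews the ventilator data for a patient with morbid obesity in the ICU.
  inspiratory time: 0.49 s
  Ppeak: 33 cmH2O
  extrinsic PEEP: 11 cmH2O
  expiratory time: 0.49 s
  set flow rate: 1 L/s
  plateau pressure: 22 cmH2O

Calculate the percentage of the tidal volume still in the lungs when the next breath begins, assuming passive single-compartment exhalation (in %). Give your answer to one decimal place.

Vt = flow × Ti = 1 L/s × 0.49 s × 1000 mL/L = 490.0 mL.
R = (PIP − Pplat)/V̇ = (33 − 22) / 1 = 11.0/1 = 11.0 cmH2O·s/L.
C = Vt/(Pplat − PEEP) = 490.0 / (22 − 11) = 490.0/11.0 = 44.545 mL/cmH2O.
τ = R × C = 11.0 × 0.04455 L/cmH2O = 0.4901 s.
Fraction remaining at end-expiration = e^(−Te/τ) = e^(−0.49/0.4901) = 0.368 → 36.8%.

36.8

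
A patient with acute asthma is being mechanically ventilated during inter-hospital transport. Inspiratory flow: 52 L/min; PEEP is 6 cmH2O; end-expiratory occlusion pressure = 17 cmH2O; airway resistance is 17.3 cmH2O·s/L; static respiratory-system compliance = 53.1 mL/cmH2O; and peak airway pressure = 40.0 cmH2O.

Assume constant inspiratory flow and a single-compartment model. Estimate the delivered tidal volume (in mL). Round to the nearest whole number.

Flow: 52 L/min ÷ 60 = 0.8667 L/s.
Total PEEP = 17 cmH2O (set 6 + intrinsic 11); this is the baseline alveolar pressure.
Equation of motion (constant flow): PIP = Vt/C + R·V̇ + PEEP.
Vt/C = PIP − R·V̇ − PEEP = 40.0 − 14.994 − 17 = 8.006 cmH2O.
Vt = C × 8.006 = 53.1 × 8.006 = 425.12 mL.

425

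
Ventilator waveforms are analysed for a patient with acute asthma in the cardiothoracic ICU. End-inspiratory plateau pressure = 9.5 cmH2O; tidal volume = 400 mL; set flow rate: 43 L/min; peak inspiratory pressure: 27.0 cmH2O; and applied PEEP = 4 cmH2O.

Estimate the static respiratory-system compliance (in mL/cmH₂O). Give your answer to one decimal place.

Cstat = Vt / (Pplat − PEEP) = 400 / (9.5 − 4) = 400 / 5.5 = 72.727 mL/cmH2O.

72.7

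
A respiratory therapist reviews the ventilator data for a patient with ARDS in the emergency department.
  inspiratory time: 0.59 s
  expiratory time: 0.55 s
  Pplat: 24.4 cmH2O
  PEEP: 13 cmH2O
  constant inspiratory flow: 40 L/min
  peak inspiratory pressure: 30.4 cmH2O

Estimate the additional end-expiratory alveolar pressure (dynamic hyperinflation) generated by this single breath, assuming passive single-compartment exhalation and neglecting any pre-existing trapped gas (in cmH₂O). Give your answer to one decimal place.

1.9

Flow: 40 L/min ÷ 60 = 0.6667 L/s.
Vt = flow × Ti = 0.6667 L/s × 0.59 s × 1000 mL/L = 393.35 mL.
R = (PIP − Pplat)/V̇ = (30.4 − 24.4) / 0.6667 = 6.0/0.6667 = 9.0 cmH2O·s/L.
C = Vt/(Pplat − PEEP) = 393.35 / (24.4 − 13) = 393.35/11.4 = 34.504 mL/cmH2O.
τ = R × C = 9.0 × 0.0345 L/cmH2O = 0.3105 s.
Fraction remaining = e^(−Te/τ) = e^(−0.55/0.3105) = 0.1701; trapped volume = 393.35 × 0.1701 = 66.909 mL.
Additional alveolar pressure from trapping ≈ V_trapped / C = 66.909 / 34.504 = 1.939 cmH2O.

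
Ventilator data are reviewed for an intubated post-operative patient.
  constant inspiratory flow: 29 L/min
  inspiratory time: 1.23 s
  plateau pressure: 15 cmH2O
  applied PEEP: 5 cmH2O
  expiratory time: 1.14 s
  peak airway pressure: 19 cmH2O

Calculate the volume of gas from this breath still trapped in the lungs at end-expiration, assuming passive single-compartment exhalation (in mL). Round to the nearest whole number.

Flow: 29 L/min ÷ 60 = 0.4833 L/s.
Vt = flow × Ti = 0.4833 L/s × 1.23 s × 1000 mL/L = 594.46 mL.
R = (PIP − Pplat)/V̇ = (19 − 15) / 0.4833 = 4.0/0.4833 = 8.276 cmH2O·s/L.
C = Vt/(Pplat − PEEP) = 594.46 / (15 − 5) = 594.46/10.0 = 59.446 mL/cmH2O.
τ = R × C = 8.276 × 0.05945 L/cmH2O = 0.492 s.
Fraction remaining = e^(−Te/τ) = e^(−1.14/0.492) = 0.09856.
Trapped volume = 594.46 × 0.09856 = 58.59 mL.

59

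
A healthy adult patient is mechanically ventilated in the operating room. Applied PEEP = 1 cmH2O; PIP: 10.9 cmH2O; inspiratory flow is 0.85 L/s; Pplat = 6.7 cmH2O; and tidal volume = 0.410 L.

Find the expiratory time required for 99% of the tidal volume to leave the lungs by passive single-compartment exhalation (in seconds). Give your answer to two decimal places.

1.64

R = (PIP − Pplat)/V̇ = (10.9 − 6.7) / 0.85 = 4.2/0.85 = 4.941 cmH2O·s/L.
C = Vt/(Pplat − PEEP) = 410.0 / (6.7 − 1) = 410.0/5.7 = 71.93 mL/cmH2O.
τ = R × C = 4.941 × 0.07193 L/cmH2O = 0.3554 s.
t = −τ·ln(1 − 0.99) = −0.3554·ln(0.01) = 1.637 s.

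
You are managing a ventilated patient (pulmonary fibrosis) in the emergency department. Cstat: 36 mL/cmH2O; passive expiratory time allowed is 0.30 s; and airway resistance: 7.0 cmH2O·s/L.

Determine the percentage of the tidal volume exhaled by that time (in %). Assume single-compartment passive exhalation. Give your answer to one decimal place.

τ = R × C = 7.0 × 36 mL/cmH2O = 7.0 × 0.036 L/cmH2O = 0.252 s.
Passive exhalation: V(t)/V₀ = e^(−t/τ) = e^(−0.30/0.252) = 0.3041.
Fraction exhaled = 1 − 0.3041 = 0.6959 → 69.59%.

69.6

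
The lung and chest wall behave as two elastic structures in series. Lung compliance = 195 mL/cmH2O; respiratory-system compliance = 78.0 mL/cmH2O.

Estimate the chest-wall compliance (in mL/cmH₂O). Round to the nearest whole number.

130

1/Ccw = 1/Crs − 1/CL.
1/Ccw = 1/78.0 − 1/195 = 0.007692.
Ccw = 130.01 mL/cmH2O.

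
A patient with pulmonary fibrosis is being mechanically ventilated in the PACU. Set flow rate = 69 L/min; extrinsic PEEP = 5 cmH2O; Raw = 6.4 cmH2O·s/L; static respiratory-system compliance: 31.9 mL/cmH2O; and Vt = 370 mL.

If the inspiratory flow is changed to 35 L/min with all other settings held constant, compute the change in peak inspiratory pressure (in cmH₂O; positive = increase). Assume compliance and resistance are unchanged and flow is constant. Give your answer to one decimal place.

-3.6

Flow: 69 L/min ÷ 60 = 1.15 L/s.
New flow: 35 L/min ÷ 60 = 0.5833 L/s.
PIP = Vt/C + R·V̇ + PEEP (constant-flow equation of motion).
Only the resistive term changes: ΔPIP = R × ΔV̇ = 6.4 × (0.5833 − 1.15) = 6.4 × -0.5667 = -3.627 cmH2O.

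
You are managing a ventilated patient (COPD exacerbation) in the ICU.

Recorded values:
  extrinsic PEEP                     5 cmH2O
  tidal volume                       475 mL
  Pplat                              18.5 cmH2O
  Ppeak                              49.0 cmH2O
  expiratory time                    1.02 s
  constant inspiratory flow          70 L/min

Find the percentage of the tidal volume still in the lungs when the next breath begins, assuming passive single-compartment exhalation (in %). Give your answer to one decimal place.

Flow: 70 L/min ÷ 60 = 1.1667 L/s.
R = (PIP − Pplat)/V̇ = (49.0 − 18.5) / 1.1667 = 30.5/1.1667 = 26.142 cmH2O·s/L.
C = Vt/(Pplat − PEEP) = 475.0 / (18.5 − 5) = 475.0/13.5 = 35.185 mL/cmH2O.
τ = R × C = 26.142 × 0.03519 L/cmH2O = 0.9199 s.
Fraction remaining at end-expiration = e^(−Te/τ) = e^(−1.02/0.9199) = 0.3299 → 32.99%.

33.0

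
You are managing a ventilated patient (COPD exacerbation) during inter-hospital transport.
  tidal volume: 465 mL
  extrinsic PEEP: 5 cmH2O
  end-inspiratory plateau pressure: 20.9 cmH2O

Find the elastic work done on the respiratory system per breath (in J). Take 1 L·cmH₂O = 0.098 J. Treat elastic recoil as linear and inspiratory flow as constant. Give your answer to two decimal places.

Elastic work ≈ ½ × (Pplat − PEEP) × Vt = 0.5 × (20.9 − 5) × 0.465 L = 0.5 × 15.9 × 0.465 = 3.697 L·cmH2O.
× 0.098 J/(L·cmH2O) → 0.3623 J.

0.36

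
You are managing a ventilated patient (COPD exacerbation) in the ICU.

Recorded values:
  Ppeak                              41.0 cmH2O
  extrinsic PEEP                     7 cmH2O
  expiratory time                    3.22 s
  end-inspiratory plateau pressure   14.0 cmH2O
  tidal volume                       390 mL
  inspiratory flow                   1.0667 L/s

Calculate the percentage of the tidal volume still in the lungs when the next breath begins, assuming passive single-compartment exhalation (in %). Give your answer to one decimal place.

10.2

R = (PIP − Pplat)/V̇ = (41.0 − 14.0) / 1.0667 = 27.0/1.0667 = 25.312 cmH2O·s/L.
C = Vt/(Pplat − PEEP) = 390.0 / (14.0 − 7) = 390.0/7.0 = 55.714 mL/cmH2O.
τ = R × C = 25.312 × 0.05571 L/cmH2O = 1.41 s.
Fraction remaining at end-expiration = e^(−Te/τ) = e^(−3.22/1.41) = 0.1019 → 10.19%.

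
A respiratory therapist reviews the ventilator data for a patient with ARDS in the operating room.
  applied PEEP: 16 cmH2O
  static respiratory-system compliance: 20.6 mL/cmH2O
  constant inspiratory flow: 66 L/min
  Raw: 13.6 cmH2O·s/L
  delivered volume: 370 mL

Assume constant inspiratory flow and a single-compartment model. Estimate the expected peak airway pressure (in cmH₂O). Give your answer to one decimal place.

48.9

Flow: 66 L/min ÷ 60 = 1.1 L/s.
Equation of motion (constant flow): PIP = Vt/C + R·V̇ + PEEP.
PIP = 370/20.6 + 13.6×1.1 + 16 = 17.961 + 14.96 + 16 = 48.921 cmH2O.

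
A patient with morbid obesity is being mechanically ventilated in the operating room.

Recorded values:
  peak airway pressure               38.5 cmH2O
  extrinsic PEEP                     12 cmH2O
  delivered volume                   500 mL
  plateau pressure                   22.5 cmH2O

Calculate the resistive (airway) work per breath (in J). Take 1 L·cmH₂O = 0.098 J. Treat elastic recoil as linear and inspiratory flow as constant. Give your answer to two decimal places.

With constant inspiratory flow the resistive pressure is constant at PIP − Pplat = 38.5 − 22.5 = 16.0 cmH2O, so resistive work = 16.0 × 0.500 = 8.0 L·cmH2O.
× 0.098 J/(L·cmH2O) → 0.784 J.

0.78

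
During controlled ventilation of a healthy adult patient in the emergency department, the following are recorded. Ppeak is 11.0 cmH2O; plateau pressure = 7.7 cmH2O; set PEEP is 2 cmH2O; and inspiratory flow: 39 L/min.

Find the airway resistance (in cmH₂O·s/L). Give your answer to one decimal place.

5.1

Flow: 39 L/min ÷ 60 = 0.65 L/s.
Raw = (PIP − Pplat) / flow = (11.0 − 7.7) / 0.65 = 3.3 / 0.65 = 5.077 cmH2O·s/L.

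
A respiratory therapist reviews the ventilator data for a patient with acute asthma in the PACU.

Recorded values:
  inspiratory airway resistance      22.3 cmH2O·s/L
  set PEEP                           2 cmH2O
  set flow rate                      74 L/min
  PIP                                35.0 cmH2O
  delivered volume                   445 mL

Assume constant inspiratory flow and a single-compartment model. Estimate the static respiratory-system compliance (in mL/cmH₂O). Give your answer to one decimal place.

Flow: 74 L/min ÷ 60 = 1.2333 L/s.
Equation of motion (constant flow): PIP = Vt/C + R·V̇ + PEEP.
Vt/C = PIP − R·V̇ − PEEP = 35.0 − 22.3×1.2333 − 2 = 35.0 − 27.503 − 2 = 5.497 cmH2O.
C = Vt / 5.497 = 445 / 5.497 = 80.953 mL/cmH2O.

81.0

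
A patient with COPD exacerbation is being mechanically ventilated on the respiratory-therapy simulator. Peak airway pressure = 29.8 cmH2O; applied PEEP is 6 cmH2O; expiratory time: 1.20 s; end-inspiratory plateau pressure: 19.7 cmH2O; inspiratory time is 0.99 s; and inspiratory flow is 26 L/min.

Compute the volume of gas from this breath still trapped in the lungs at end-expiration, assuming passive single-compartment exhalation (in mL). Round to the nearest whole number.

83

Flow: 26 L/min ÷ 60 = 0.4333 L/s.
Vt = flow × Ti = 0.4333 L/s × 0.99 s × 1000 mL/L = 428.97 mL.
R = (PIP − Pplat)/V̇ = (29.8 − 19.7) / 0.4333 = 10.1/0.4333 = 23.309 cmH2O·s/L.
C = Vt/(Pplat − PEEP) = 428.97 / (19.7 − 6) = 428.97/13.7 = 31.312 mL/cmH2O.
τ = R × C = 23.309 × 0.03131 L/cmH2O = 0.7298 s.
Fraction remaining = e^(−Te/τ) = e^(−1.20/0.7298) = 0.1932.
Trapped volume = 428.97 × 0.1932 = 82.877 mL.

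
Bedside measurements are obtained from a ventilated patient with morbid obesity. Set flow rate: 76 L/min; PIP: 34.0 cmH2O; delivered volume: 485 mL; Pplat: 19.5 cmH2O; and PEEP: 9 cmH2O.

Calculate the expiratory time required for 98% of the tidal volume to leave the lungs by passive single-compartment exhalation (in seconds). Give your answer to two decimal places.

Flow: 76 L/min ÷ 60 = 1.2667 L/s.
R = (PIP − Pplat)/V̇ = (34.0 − 19.5) / 1.2667 = 14.5/1.2667 = 11.447 cmH2O·s/L.
C = Vt/(Pplat − PEEP) = 485.0 / (19.5 − 9) = 485.0/10.5 = 46.19 mL/cmH2O.
τ = R × C = 11.447 × 0.04619 L/cmH2O = 0.5287 s.
t = −τ·ln(1 − 0.98) = −0.5287·ln(0.02) = 2.068 s.

2.07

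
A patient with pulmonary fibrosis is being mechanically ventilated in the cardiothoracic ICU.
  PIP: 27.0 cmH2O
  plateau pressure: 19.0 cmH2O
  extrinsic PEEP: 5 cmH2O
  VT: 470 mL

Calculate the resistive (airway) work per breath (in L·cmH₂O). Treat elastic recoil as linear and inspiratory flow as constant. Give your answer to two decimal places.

With constant inspiratory flow the resistive pressure is constant at PIP − Pplat = 27.0 − 19.0 = 8.0 cmH2O, so resistive work = 8.0 × 0.470 = 3.76 L·cmH2O.

3.76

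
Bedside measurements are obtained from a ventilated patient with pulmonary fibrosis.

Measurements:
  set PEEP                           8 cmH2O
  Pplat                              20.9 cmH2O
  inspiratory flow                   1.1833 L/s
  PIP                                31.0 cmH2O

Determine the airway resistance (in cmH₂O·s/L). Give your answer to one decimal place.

8.5

Raw = (PIP − Pplat) / flow = (31.0 − 20.9) / 1.1833 = 10.1 / 1.1833 = 8.535 cmH2O·s/L.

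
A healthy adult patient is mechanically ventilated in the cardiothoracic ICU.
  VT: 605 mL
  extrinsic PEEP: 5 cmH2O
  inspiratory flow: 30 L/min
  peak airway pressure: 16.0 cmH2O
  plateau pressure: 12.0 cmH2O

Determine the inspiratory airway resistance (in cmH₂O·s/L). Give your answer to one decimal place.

8.0

Flow: 30 L/min ÷ 60 = 0.5 L/s.
Raw = (PIP − Pplat) / flow = (16.0 − 12.0) / 0.5 = 4.0 / 0.5 = 8.0 cmH2O·s/L.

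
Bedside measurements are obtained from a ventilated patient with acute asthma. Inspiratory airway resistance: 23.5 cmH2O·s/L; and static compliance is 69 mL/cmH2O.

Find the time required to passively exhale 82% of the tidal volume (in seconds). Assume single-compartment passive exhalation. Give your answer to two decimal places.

τ = R × C = 23.5 × 69 mL/cmH2O = 23.5 × 0.069 L/cmH2O = 1.622 s.
Exhaled fraction f = 1 − e^(−t/τ) → t = −τ·ln(1 − f) = −1.622·ln(0.18) = 2.781 s.

2.78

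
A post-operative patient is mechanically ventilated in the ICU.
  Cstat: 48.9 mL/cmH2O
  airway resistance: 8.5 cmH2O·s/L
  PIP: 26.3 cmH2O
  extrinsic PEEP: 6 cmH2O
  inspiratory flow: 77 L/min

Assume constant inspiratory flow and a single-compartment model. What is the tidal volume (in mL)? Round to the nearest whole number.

Flow: 77 L/min ÷ 60 = 1.2833 L/s.
Equation of motion (constant flow): PIP = Vt/C + R·V̇ + PEEP.
Vt/C = PIP − R·V̇ − PEEP = 26.3 − 10.908 − 6 = 9.392 cmH2O.
Vt = C × 9.392 = 48.9 × 9.392 = 459.27 mL.

459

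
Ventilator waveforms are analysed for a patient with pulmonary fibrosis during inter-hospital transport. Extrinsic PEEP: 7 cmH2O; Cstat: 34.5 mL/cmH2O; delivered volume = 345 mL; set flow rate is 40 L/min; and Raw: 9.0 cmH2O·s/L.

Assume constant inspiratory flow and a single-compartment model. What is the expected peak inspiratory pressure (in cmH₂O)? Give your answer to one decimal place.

Flow: 40 L/min ÷ 60 = 0.6667 L/s.
Equation of motion (constant flow): PIP = Vt/C + R·V̇ + PEEP.
PIP = 345/34.5 + 9.0×0.6667 + 7 = 10.0 + 6.0 + 7 = 23.0 cmH2O.

23.0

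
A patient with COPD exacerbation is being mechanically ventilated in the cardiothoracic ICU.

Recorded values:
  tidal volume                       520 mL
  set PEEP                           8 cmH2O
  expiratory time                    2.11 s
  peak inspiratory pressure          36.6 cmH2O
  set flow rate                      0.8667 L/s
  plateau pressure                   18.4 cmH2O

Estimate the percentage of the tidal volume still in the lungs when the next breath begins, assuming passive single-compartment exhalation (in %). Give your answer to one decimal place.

R = (PIP − Pplat)/V̇ = (36.6 − 18.4) / 0.8667 = 18.2/0.8667 = 20.999 cmH2O·s/L.
C = Vt/(Pplat − PEEP) = 520.0 / (18.4 − 8) = 520.0/10.4 = 50.0 mL/cmH2O.
τ = R × C = 20.999 × 0.05 L/cmH2O = 1.05 s.
Fraction remaining at end-expiration = e^(−Te/τ) = e^(−2.11/1.05) = 0.1341 → 13.41%.

13.4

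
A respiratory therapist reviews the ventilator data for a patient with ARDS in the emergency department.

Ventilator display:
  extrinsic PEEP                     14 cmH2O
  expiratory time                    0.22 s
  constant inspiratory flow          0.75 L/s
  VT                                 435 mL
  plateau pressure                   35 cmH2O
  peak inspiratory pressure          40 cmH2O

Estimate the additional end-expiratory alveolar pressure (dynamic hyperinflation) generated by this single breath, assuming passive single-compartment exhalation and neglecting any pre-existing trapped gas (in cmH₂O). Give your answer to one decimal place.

4.3

R = (PIP − Pplat)/V̇ = (40 − 35) / 0.75 = 5.0/0.75 = 6.667 cmH2O·s/L.
C = Vt/(Pplat − PEEP) = 435.0 / (35 − 14) = 435.0/21.0 = 20.714 mL/cmH2O.
τ = R × C = 6.667 × 0.02071 L/cmH2O = 0.1381 s.
Fraction remaining = e^(−Te/τ) = e^(−0.22/0.1381) = 0.2033; trapped volume = 435.0 × 0.2033 = 88.436 mL.
Additional alveolar pressure from trapping ≈ V_trapped / C = 88.436 / 20.714 = 4.269 cmH2O.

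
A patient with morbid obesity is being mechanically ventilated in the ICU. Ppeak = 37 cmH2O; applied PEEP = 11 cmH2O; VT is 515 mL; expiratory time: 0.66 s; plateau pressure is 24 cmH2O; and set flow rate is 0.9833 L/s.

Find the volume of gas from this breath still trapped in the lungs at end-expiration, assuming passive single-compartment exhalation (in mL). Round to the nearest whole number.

R = (PIP − Pplat)/V̇ = (37 − 24) / 0.9833 = 13.0/0.9833 = 13.221 cmH2O·s/L.
C = Vt/(Pplat − PEEP) = 515.0 / (24 − 11) = 515.0/13.0 = 39.615 mL/cmH2O.
τ = R × C = 13.221 × 0.03962 L/cmH2O = 0.5238 s.
Fraction remaining = e^(−Te/τ) = e^(−0.66/0.5238) = 0.2836.
Trapped volume = 515.0 × 0.2836 = 146.05 mL.

146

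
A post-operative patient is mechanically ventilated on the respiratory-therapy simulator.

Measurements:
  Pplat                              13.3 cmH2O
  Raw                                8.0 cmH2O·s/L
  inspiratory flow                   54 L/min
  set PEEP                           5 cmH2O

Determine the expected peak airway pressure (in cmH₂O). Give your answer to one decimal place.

Flow: 54 L/min ÷ 60 = 0.9 L/s.
PIP = Pplat + Raw × flow = 13.3 + 8.0 × 0.9 = 13.3 + 7.2 = 20.5 cmH2O.

20.5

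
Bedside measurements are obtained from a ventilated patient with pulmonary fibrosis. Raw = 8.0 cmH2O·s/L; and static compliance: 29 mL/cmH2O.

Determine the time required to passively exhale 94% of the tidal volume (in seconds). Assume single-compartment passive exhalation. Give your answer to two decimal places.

τ = R × C = 8.0 × 29 mL/cmH2O = 8.0 × 0.029 L/cmH2O = 0.232 s.
Exhaled fraction f = 1 − e^(−t/τ) → t = −τ·ln(1 − f) = −0.232·ln(0.06) = 0.6527 s.

0.65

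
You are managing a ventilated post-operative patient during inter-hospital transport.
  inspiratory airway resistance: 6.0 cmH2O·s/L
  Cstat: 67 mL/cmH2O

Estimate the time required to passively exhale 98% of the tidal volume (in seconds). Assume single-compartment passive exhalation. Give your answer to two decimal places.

τ = R × C = 6.0 × 67 mL/cmH2O = 6.0 × 0.067 L/cmH2O = 0.402 s.
Exhaled fraction f = 1 − e^(−t/τ) → t = −τ·ln(1 − f) = −0.402·ln(0.02) = 1.573 s.

1.57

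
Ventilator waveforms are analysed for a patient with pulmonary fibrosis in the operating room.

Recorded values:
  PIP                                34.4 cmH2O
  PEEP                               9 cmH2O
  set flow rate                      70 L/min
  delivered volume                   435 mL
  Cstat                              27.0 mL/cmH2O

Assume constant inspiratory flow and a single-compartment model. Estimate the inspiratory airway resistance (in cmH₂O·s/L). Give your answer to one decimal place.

8.0

Flow: 70 L/min ÷ 60 = 1.1667 L/s.
Equation of motion (constant flow): PIP = Vt/C + R·V̇ + PEEP.
R·V̇ = PIP − Vt/C − PEEP = 34.4 − 435/27.0 − 9 = 34.4 − 16.111 − 9 = 9.289 cmH2O.
R = 9.289 / 1.1667 = 7.962 cmH2O·s/L.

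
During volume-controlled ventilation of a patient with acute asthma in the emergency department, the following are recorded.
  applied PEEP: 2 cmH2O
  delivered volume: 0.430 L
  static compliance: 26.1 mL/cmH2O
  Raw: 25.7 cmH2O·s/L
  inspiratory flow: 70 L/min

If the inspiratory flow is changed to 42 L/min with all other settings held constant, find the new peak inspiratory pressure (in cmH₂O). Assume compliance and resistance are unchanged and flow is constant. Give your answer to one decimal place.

Flow: 70 L/min ÷ 60 = 1.1667 L/s.
New flow: 42 L/min ÷ 60 = 0.7 L/s.
PIP = Vt/C + R·V̇ + PEEP (constant-flow equation of motion).
Only the resistive term changes: ΔPIP = R × ΔV̇ = 25.7 × (0.7 − 1.1667) = 25.7 × -0.4667 = -11.994 cmH2O.
Original PIP = 430/26.1 + 25.7×1.1667 + 2 = 48.459 cmH2O; new PIP = 48.459 + (-11.994) = 36.465 cmH2O.

36.5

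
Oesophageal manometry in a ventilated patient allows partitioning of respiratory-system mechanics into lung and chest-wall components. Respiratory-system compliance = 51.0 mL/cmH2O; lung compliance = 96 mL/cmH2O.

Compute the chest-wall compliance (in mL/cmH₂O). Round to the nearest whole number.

109

1/Ccw = 1/Crs − 1/CL.
1/Ccw = 1/51.0 − 1/96 = 0.009191.
Ccw = 108.8 mL/cmH2O.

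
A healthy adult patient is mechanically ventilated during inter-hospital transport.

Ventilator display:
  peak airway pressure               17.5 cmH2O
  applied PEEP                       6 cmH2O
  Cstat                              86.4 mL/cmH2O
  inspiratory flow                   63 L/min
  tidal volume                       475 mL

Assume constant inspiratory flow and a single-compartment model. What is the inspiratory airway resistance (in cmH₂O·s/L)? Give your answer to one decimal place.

Flow: 63 L/min ÷ 60 = 1.05 L/s.
Equation of motion (constant flow): PIP = Vt/C + R·V̇ + PEEP.
R·V̇ = PIP − Vt/C − PEEP = 17.5 − 475/86.4 − 6 = 17.5 − 5.498 − 6 = 6.002 cmH2O.
R = 6.002 / 1.05 = 5.716 cmH2O·s/L.

5.7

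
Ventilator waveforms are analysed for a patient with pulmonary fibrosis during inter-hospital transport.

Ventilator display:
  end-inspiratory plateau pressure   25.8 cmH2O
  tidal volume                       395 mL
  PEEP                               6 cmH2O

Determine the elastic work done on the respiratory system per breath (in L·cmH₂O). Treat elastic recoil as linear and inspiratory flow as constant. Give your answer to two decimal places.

3.91

Elastic work ≈ ½ × (Pplat − PEEP) × Vt = 0.5 × (25.8 − 6) × 0.395 L = 0.5 × 19.8 × 0.395 = 3.911 L·cmH2O.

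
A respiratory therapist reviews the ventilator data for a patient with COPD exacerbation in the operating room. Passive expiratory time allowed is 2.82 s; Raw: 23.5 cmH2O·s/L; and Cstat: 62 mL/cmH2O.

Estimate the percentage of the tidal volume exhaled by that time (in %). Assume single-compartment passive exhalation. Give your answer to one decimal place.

τ = R × C = 23.5 × 62 mL/cmH2O = 23.5 × 0.062 L/cmH2O = 1.457 s.
Passive exhalation: V(t)/V₀ = e^(−t/τ) = e^(−2.82/1.457) = 0.1444.
Fraction exhaled = 1 − 0.1444 = 0.8556 → 85.56%.

85.6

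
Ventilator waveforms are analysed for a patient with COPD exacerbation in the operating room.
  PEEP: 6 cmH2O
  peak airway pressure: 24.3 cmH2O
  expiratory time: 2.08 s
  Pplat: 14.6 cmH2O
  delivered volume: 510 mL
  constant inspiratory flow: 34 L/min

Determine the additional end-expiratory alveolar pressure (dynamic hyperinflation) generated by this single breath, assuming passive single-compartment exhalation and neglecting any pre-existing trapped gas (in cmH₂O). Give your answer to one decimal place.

1.1

Flow: 34 L/min ÷ 60 = 0.5667 L/s.
R = (PIP − Pplat)/V̇ = (24.3 − 14.6) / 0.5667 = 9.7/0.5667 = 17.117 cmH2O·s/L.
C = Vt/(Pplat − PEEP) = 510.0 / (14.6 − 6) = 510.0/8.6 = 59.302 mL/cmH2O.
τ = R × C = 17.117 × 0.0593 L/cmH2O = 1.015 s.
Fraction remaining = e^(−Te/τ) = e^(−2.08/1.015) = 0.1288; trapped volume = 510.0 × 0.1288 = 65.688 mL.
Additional alveolar pressure from trapping ≈ V_trapped / C = 65.688 / 59.302 = 1.108 cmH2O.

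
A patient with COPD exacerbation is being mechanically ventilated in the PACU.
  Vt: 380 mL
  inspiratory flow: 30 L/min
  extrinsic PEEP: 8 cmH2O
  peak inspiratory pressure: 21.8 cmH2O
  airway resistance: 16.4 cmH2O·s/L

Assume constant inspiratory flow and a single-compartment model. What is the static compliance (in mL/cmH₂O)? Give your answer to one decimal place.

67.9

Flow: 30 L/min ÷ 60 = 0.5 L/s.
Equation of motion (constant flow): PIP = Vt/C + R·V̇ + PEEP.
Vt/C = PIP − R·V̇ − PEEP = 21.8 − 16.4×0.5 − 8 = 21.8 − 8.2 − 8 = 5.6 cmH2O.
C = Vt / 5.6 = 380 / 5.6 = 67.857 mL/cmH2O.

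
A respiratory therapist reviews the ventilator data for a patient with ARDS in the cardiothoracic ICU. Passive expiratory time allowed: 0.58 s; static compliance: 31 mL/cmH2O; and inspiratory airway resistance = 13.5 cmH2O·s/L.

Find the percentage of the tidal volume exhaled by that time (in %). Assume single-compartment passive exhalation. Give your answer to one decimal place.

τ = R × C = 13.5 × 31 mL/cmH2O = 13.5 × 0.031 L/cmH2O = 0.4185 s.
Passive exhalation: V(t)/V₀ = e^(−t/τ) = e^(−0.58/0.4185) = 0.2501.
Fraction exhaled = 1 − 0.2501 = 0.7499 → 74.99%.

75.0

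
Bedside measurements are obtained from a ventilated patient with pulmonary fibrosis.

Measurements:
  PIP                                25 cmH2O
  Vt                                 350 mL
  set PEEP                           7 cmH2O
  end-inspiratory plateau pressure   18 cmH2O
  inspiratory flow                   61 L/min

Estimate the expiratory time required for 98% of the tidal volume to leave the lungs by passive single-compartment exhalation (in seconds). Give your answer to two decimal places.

0.86

Flow: 61 L/min ÷ 60 = 1.0167 L/s.
R = (PIP − Pplat)/V̇ = (25 − 18) / 1.0167 = 7.0/1.0167 = 6.885 cmH2O·s/L.
C = Vt/(Pplat − PEEP) = 350.0 / (18 − 7) = 350.0/11.0 = 31.818 mL/cmH2O.
τ = R × C = 6.885 × 0.03182 L/cmH2O = 0.2191 s.
t = −τ·ln(1 − 0.98) = −0.2191·ln(0.02) = 0.8571 s.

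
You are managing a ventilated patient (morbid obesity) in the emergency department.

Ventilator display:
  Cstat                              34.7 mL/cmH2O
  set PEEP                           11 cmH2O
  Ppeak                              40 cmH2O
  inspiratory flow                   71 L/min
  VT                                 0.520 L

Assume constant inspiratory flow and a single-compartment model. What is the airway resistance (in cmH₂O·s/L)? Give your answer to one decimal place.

Flow: 71 L/min ÷ 60 = 1.1833 L/s.
Equation of motion (constant flow): PIP = Vt/C + R·V̇ + PEEP.
R·V̇ = PIP − Vt/C − PEEP = 40 − 520/34.7 − 11 = 40 − 14.986 − 11 = 14.014 cmH2O.
R = 14.014 / 1.1833 = 11.843 cmH2O·s/L.

11.8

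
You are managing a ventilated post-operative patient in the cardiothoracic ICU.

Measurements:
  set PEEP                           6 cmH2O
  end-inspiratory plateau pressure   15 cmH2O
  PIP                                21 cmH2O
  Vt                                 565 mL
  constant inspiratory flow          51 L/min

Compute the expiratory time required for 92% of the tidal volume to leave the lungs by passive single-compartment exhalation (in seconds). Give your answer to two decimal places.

1.12

Flow: 51 L/min ÷ 60 = 0.85 L/s.
R = (PIP − Pplat)/V̇ = (21 − 15) / 0.85 = 6.0/0.85 = 7.059 cmH2O·s/L.
C = Vt/(Pplat − PEEP) = 565.0 / (15 − 6) = 565.0/9.0 = 62.778 mL/cmH2O.
τ = R × C = 7.059 × 0.06278 L/cmH2O = 0.4432 s.
t = −τ·ln(1 − 0.92) = −0.4432·ln(0.08) = 1.119 s.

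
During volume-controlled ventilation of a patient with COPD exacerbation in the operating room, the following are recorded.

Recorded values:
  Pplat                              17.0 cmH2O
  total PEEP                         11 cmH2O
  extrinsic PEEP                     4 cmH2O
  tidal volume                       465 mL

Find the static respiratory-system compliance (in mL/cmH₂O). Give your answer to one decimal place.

End-expiratory occlusion gives total PEEP = 11 cmH2O (intrinsic PEEP = 11 − 4 = 7). Use total PEEP for the elastic gradient.
Cstat = Vt / (Pplat − PEEPtotal) = 465 / (17.0 − 11) = 465 / 6.0 = 77.5 mL/cmH2O.

77.5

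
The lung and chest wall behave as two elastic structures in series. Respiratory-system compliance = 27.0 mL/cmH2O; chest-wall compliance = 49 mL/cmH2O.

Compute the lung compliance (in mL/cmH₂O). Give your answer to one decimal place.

60.1

1/CL = 1/Crs − 1/Ccw.
1/CL = 1/27.0 − 1/49 = 0.01663.
CL = 60.132 mL/cmH2O.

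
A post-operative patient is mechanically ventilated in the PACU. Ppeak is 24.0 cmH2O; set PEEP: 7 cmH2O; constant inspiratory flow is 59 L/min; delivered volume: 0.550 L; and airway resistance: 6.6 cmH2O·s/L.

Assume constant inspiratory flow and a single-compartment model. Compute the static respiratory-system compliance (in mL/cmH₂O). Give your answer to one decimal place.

Flow: 59 L/min ÷ 60 = 0.9833 L/s.
Equation of motion (constant flow): PIP = Vt/C + R·V̇ + PEEP.
Vt/C = PIP − R·V̇ − PEEP = 24.0 − 6.6×0.9833 − 7 = 24.0 − 6.49 − 7 = 10.51 cmH2O.
C = Vt / 10.51 = 550 / 10.51 = 52.331 mL/cmH2O.

52.3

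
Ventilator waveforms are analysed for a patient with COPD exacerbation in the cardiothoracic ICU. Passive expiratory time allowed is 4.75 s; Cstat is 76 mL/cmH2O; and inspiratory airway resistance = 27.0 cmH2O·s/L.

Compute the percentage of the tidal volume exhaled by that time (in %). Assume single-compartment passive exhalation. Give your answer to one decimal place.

τ = R × C = 27.0 × 76 mL/cmH2O = 27.0 × 0.076 L/cmH2O = 2.052 s.
Passive exhalation: V(t)/V₀ = e^(−t/τ) = e^(−4.75/2.052) = 0.09878.
Fraction exhaled = 1 − 0.09878 = 0.9012 → 90.12%.

90.1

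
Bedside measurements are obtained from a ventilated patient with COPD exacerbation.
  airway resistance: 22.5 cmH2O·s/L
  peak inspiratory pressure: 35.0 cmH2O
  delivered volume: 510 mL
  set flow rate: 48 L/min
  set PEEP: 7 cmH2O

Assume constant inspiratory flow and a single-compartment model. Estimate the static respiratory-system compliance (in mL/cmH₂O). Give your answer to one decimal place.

Flow: 48 L/min ÷ 60 = 0.8 L/s.
Equation of motion (constant flow): PIP = Vt/C + R·V̇ + PEEP.
Vt/C = PIP − R·V̇ − PEEP = 35.0 − 22.5×0.8 − 7 = 35.0 − 18.0 − 7 = 10.0 cmH2O.
C = Vt / 10.0 = 510 / 10.0 = 51.0 mL/cmH2O.

51.0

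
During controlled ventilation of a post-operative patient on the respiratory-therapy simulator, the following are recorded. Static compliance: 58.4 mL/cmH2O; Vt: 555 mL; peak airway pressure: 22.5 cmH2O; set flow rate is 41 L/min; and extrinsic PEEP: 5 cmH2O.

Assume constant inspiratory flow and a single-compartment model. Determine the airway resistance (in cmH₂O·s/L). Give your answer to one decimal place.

11.7

Flow: 41 L/min ÷ 60 = 0.6833 L/s.
Equation of motion (constant flow): PIP = Vt/C + R·V̇ + PEEP.
R·V̇ = PIP − Vt/C − PEEP = 22.5 − 555/58.4 − 5 = 22.5 − 9.503 − 5 = 7.997 cmH2O.
R = 7.997 / 0.6833 = 11.703 cmH2O·s/L.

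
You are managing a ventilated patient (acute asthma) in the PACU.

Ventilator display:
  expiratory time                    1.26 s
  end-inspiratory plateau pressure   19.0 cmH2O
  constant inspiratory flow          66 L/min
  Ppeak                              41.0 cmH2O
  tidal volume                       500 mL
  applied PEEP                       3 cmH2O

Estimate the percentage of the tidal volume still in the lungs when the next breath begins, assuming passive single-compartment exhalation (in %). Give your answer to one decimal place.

Flow: 66 L/min ÷ 60 = 1.1 L/s.
R = (PIP − Pplat)/V̇ = (41.0 − 19.0) / 1.1 = 22.0/1.1 = 20.0 cmH2O·s/L.
C = Vt/(Pplat − PEEP) = 500.0 / (19.0 − 3) = 500.0/16.0 = 31.25 mL/cmH2O.
τ = R × C = 20.0 × 0.03125 L/cmH2O = 0.625 s.
Fraction remaining at end-expiration = e^(−Te/τ) = e^(−1.26/0.625) = 0.1332 → 13.32%.

13.3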